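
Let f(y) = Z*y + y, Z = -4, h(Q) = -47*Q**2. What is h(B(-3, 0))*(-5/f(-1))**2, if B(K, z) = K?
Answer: -1175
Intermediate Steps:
f(y) = -3*y (f(y) = -4*y + y = -3*y)
h(B(-3, 0))*(-5/f(-1))**2 = (-47*(-3)**2)*(-5/((-3*(-1))))**2 = (-47*9)*(-5/3)**2 = -423*(-5*1/3)**2 = -423*(-5/3)**2 = -423*25/9 = -1175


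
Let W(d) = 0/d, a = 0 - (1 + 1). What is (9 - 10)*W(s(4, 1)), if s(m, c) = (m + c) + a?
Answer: 0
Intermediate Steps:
a = -2 (a = 0 - 1*2 = 0 - 2 = -2)
s(m, c) = -2 + c + m (s(m, c) = (m + c) - 2 = (c + m) - 2 = -2 + c + m)
W(d) = 0
(9 - 10)*W(s(4, 1)) = (9 - 10)*0 = -1*0 = 0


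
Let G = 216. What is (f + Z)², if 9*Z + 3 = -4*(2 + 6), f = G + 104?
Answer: 8094025/81 ≈ 99926.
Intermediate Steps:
f = 320 (f = 216 + 104 = 320)
Z = -35/9 (Z = -⅓ + (-4*(2 + 6))/9 = -⅓ + (-4*8)/9 = -⅓ + (⅑)*(-32) = -⅓ - 32/9 = -35/9 ≈ -3.8889)
(f + Z)² = (320 - 35/9)² = (2845/9)² = 8094025/81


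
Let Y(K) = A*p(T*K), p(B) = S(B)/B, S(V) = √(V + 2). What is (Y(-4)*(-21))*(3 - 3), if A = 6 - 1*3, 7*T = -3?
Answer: 0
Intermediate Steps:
T = -3/7 (T = (⅐)*(-3) = -3/7 ≈ -0.42857)
S(V) = √(2 + V)
A = 3 (A = 6 - 3 = 3)
p(B) = √(2 + B)/B
Y(K) = -7*√(2 - 3*K/7)/K (Y(K) = 3*(√(2 - 3*K/7)/((-3*K/7))) = 3*((-7/(3*K))*√(2 - 3*K/7)) = 3*(-7*√(2 - 3*K/7)/(3*K)) = -7*√(2 - 3*K/7)/K)
(Y(-4)*(-21))*(3 - 3) = (-1*√(98 - 21*(-4))/(-4)*(-21))*(3 - 3) = (-1*(-¼)*√(98 + 84)*(-21))*0 = (-1*(-¼)*√182*(-21))*0 = ((√182/4)*(-21))*0 = -21*√182/4*0 = 0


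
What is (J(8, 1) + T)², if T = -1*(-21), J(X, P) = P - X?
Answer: 196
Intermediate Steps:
T = 21
(J(8, 1) + T)² = ((1 - 1*8) + 21)² = ((1 - 8) + 21)² = (-7 + 21)² = 14² = 196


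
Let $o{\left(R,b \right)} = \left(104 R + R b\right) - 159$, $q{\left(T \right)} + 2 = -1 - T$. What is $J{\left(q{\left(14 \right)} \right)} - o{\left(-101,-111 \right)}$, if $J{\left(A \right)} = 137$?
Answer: $-411$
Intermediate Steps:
$q{\left(T \right)} = -3 - T$ ($q{\left(T \right)} = -2 - \left(1 + T\right) = -3 - T$)
$o{\left(R,b \right)} = -159 + 104 R + R b$
$J{\left(q{\left(14 \right)} \right)} - o{\left(-101,-111 \right)} = 137 - \left(-159 + 104 \left(-101\right) - -11211\right) = 137 - \left(-159 - 10504 + 11211\right) = 137 - 548 = -411$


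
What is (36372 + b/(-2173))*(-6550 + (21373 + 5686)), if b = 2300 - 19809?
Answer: 1621315717285/2173 ≈ 7.4612e+8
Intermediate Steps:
b = -17509
(36372 + b/(-2173))*(-6550 + (21373 + 5686)) = (36372 - 17509/(-2173))*(-6550 + (21373 + 5686)) = (36372 - 17509*(-1/2173))*(-6550 + 27059) = (36372 + 17509/2173)*20509 = (79053865/2173)*20509 = 1621315717285/2173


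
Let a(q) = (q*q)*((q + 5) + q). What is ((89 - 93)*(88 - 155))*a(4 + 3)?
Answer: 249508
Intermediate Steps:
a(q) = q²*(5 + 2*q) (a(q) = q²*((5 + q) + q) = q²*(5 + 2*q))
((89 - 93)*(88 - 155))*a(4 + 3) = ((89 - 93)*(88 - 155))*((4 + 3)²*(5 + 2*(4 + 3))) = (-4*(-67))*(7²*(5 + 2*7)) = 268*(49*(5 + 14)) = 268*(49*19) = 268*931 = 249508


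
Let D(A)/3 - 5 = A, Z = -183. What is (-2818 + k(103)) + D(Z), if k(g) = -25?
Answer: -3377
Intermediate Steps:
D(A) = 15 + 3*A
(-2818 + k(103)) + D(Z) = (-2818 - 25) + (15 + 3*(-183)) = -2843 + (15 - 549) = -2843 - 534 = -3377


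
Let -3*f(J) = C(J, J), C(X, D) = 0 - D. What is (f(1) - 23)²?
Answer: 4624/9 ≈ 513.78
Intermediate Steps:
C(X, D) = -D
f(J) = J/3 (f(J) = -(-1)*J/3 = J/3)
(f(1) - 23)² = ((⅓)*1 - 23)² = (⅓ - 23)² = (-68/3)² = 4624/9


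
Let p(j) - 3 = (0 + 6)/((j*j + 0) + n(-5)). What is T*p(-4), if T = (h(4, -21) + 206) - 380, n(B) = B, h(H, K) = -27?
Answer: -7839/11 ≈ -712.64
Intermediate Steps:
T = -201 (T = (-27 + 206) - 380 = 179 - 380 = -201)
p(j) = 3 + 6/(-5 + j²) (p(j) = 3 + (0 + 6)/((j*j + 0) - 5) = 3 + 6/((j² + 0) - 5) = 3 + 6/(j² - 5) = 3 + 6/(-5 + j²))
T*p(-4) = -603*(-3 + (-4)²)/(-5 + (-4)²) = -603*(-3 + 16)/(-5 + 16) = -603*13/11 = -201*39/11 = -7839/11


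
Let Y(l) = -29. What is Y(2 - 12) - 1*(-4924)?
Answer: 4895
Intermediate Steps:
Y(2 - 12) - 1*(-4924) = -29 - 1*(-4924) = -29 + 4924 = 4895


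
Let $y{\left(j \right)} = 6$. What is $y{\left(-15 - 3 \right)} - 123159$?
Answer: $-123153$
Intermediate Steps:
$y{\left(-15 - 3 \right)} - 123159 = 6 - 123159 = -123153$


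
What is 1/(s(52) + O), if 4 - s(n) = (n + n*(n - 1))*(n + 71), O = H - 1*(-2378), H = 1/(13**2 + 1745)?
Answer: -1914/632021939 ≈ -3.0284e-6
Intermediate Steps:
H = 1/1914 (H = 1/(169 + 1745) = 1/1914 ≈ 0.00052247)
O = 4551493/1914 (O = 1/1914 - 1*(-2378) = 1/1914 + 2378 = 4551493/1914 ≈ 2378.0)
s(n) = 4 - (71 + n)*(n + n*(-1 + n)) (s(n) = 4 - (n + n*(n - 1))*(n + 71) = 4 - (n + n*(-1 + n))*(71 + n) = 4 - (71 + n)*(n + n*(-1 + n)))
1/(s(52) + O) = 1/((4 - 1*52**3 - 71*52**2) + 4551493/1914) = 1/((4 - 1*140608 - 71*2704) + 4551493/1914) = 1/((4 - 140608 - 191984) + 4551493/1914) = 1/(-332588 + 4551493/1914) = 1/(-632021939/1914) = -1914/632021939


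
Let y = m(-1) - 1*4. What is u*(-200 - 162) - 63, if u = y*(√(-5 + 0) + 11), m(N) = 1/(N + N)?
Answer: 17856 + 1629*I*√5 ≈ 17856.0 + 3642.6*I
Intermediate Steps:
m(N) = 1/(2*N)
y = -9/2 (y = (½)/(-1) - 1*4 = (½)*(-1) - 4 = -½ - 4 = -9/2 ≈ -4.5000)
u = -99/2 - 9*I*√5/2 (u = -9*(√(-5 + 0) + 11)/2 = -9*(√(-5) + 11)/2 = -9*(I*√5 + 11)/2 = -9*(11 + I*√5)/2 = -99/2 - 9*I*√5/2 ≈ -49.5 - 10.062*I)
u*(-200 - 162) - 63 = (-99/2 - 9*I*√5/2)*(-200 - 162) - 63 = (-99/2 - 9*I*√5/2)*(-362) - 63 = (17919 + 1629*I*√5) - 63 = 17856 + 1629*I*√5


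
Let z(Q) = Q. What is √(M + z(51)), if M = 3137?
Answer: 2*√797 ≈ 56.462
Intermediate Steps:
√(M + z(51)) = √(3137 + 51) = √3188 = 2*√797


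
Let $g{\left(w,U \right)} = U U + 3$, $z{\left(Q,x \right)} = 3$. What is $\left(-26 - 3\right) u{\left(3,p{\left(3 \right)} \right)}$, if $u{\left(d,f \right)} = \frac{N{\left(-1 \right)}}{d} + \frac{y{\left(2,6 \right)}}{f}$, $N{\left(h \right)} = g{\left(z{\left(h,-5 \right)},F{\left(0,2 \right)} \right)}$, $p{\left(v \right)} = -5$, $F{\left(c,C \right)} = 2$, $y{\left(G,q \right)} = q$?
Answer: $- \frac{493}{15} \approx -32.867$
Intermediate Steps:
$g{\left(w,U \right)} = 3 + U^{2}$ ($g{\left(w,U \right)} = U^{2} + 3 = 3 + U^{2}$)
$N{\left(h \right)} = 7$ ($N{\left(h \right)} = 3 + 2^{2} = 3 + 4 = 7$)
$u{\left(d,f \right)} = \frac{6}{f} + \frac{7}{d}$ ($u{\left(d,f \right)} = \frac{7}{d} + \frac{6}{f} = \frac{6}{f} + \frac{7}{d}$)
$\left(-26 - 3\right) u{\left(3,p{\left(3 \right)} \right)} = \left(-26 - 3\right) \left(\frac{6}{-5} + \frac{7}{3}\right) = - 29 \left(6 \left(- \frac{1}{5}\right) + 7 \cdot \frac{1}{3}\right) = - 29 \left(- \frac{6}{5} + \frac{7}{3}\right) = \left(-29\right) \frac{17}{15} = - \frac{493}{15}$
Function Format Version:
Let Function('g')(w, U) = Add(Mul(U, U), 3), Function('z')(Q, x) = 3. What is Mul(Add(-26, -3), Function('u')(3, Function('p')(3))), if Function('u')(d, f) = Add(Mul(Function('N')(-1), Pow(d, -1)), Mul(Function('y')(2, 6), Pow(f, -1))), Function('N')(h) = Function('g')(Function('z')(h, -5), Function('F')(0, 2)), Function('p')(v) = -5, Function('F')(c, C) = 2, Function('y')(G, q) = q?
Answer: Rational(-493, 15) ≈ -32.867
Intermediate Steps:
Function('g')(w, U) = Add(3, Pow(U, 2)) (Function('g')(w, U) = Add(Pow(U, 2), 3) = Add(3, Pow(U, 2)))
Function('N')(h) = 7 (Function('N')(h) = Add(3, Pow(2, 2)) = Add(3, 4) = 7)
Function('u')(d, f) = Add(Mul(6, Pow(f, -1)), Mul(7, Pow(d, -1))) (Function('u')(d, f) = Add(Mul(7, Pow(d, -1)), Mul(6, Pow(f, -1))) = Add(Mul(6, Pow(f, -1)), Mul(7, Pow(d, -1))))
Mul(Add(-26, -3), Function('u')(3, Function('p')(3))) = Mul(Add(-26, -3), Add(Mul(6, Pow(-5, -1)), Mul(7, Pow(3, -1)))) = Mul(-29, Add(Mul(6, Rational(-1, 5)), Mul(7, Rational(1, 3)))) = Mul(-29, Add(Rational(-6, 5), Rational(7, 3))) = Mul(-29, Rational(17, 15)) = Rational(-493, 15)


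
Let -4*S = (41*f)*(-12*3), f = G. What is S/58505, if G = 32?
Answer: 11808/58505 ≈ 0.20183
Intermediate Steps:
f = 32
S = 11808 (S = -41*32*(-12*3)/4 = -328*(-36) = -1/4*(-47232) = 11808)
S/58505 = 11808/58505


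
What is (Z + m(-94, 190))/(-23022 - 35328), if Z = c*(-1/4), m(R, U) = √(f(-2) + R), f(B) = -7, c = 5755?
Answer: 1151/46680 - I*√101/58350 ≈ 0.024657 - 0.00017223*I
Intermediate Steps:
m(R, U) = √(-7 + R)
Z = -5755/4 (Z = 5755*(-1/4) = 5755*(-1*¼) = 5755*(-¼) = -5755/4 ≈ -1438.8)
(Z + m(-94, 190))/(-23022 - 35328) = (-5755/4 + √(-7 - 94))/(-23022 - 35328) = (-5755/4 + √(-101))/(-58350) = (-5755/4 + I*√101)*(-1/58350) = 1151/46680 - I*√101/58350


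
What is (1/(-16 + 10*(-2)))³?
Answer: -1/46656 ≈ -2.1433e-5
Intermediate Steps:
(1/(-16 + 10*(-2)))³ = (1/(-16 - 20))³ = (1/(-36))³ = (-1/36)³ = -1/46656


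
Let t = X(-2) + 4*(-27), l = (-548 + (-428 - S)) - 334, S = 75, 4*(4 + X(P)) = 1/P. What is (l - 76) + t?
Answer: -12585/8 ≈ -1573.1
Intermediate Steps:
X(P) = -4 + 1/(4*P)
l = -1385 (l = (-548 + (-428 - 1*75)) - 334 = (-548 + (-428 - 75)) - 334 = (-548 - 503) - 334 = -1051 - 334 = -1385)
t = -897/8 (t = (-4 + (1/4)/(-2)) + 4*(-27) = (-4 + (1/4)*(-1/2)) - 108 = (-4 - 1/8) - 108 = -33/8 - 108 = -897/8 ≈ -112.13)
(l - 76) + t = (-1385 - 76) - 897/8 = -1461 - 897/8 = -12585/8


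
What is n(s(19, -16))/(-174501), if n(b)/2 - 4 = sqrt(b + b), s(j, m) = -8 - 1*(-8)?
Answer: -8/174501 ≈ -4.5845e-5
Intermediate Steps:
s(j, m) = 0 (s(j, m) = -8 + 8 = 0)
n(b) = 8 + 2*sqrt(2)*sqrt(b) (n(b) = 8 + 2*sqrt(b + b) = 8 + 2*sqrt(2*b) = 8 + 2*(sqrt(2)*sqrt(b)) = 8 + 2*sqrt(2)*sqrt(b))
n(s(19, -16))/(-174501) = (8 + 2*sqrt(2)*sqrt(0))/(-174501) = (8 + 2*sqrt(2)*0)*(-1/174501) = (8 + 0)*(-1/174501) = 8*(-1/174501) = -8/174501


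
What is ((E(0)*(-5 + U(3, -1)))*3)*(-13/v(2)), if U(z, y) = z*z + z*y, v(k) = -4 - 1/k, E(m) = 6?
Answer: 52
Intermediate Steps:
U(z, y) = z² + y*z
((E(0)*(-5 + U(3, -1)))*3)*(-13/v(2)) = ((6*(-5 + 3*(-1 + 3)))*3)*(-13/(-4 - 1/2)) = ((6*(-5 + 3*2))*3)*(-13/(-4 - 1*½)) = ((6*(-5 + 6))*3)*(-13/(-4 - ½)) = ((6*1)*3)*(-13/(-9/2)) = (6*3)*(-13*(-2/9)) = 18*(26/9) = 52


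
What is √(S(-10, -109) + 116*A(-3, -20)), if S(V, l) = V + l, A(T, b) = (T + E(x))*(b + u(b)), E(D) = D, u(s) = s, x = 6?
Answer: I*√14039 ≈ 118.49*I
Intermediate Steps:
A(T, b) = 2*b*(6 + T) (A(T, b) = (T + 6)*(b + b) = (6 + T)*(2*b) = 2*b*(6 + T))
√(S(-10, -109) + 116*A(-3, -20)) = √((-10 - 109) + 116*(2*(-20)*(6 - 3))) = √(-119 + 116*(2*(-20)*3)) = √(-119 + 116*(-120)) = √(-119 - 13920) = √(-14039) = I*√14039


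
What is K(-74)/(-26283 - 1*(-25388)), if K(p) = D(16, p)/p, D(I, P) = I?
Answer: 8/33115 ≈ 0.00024158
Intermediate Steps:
K(p) = 16/p
K(-74)/(-26283 - 1*(-25388)) = (16/(-74))/(-26283 - 1*(-25388)) = (16*(-1/74))/(-26283 + 25388) = -8/37/(-895) = -8/37*(-1/895) = 8/33115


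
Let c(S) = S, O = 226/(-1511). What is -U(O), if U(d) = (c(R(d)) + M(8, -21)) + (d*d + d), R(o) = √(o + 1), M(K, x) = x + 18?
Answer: 7139773/2283121 - √1941635/1511 ≈ 2.2050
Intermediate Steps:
M(K, x) = 18 + x
O = -226/1511 (O = 226*(-1/1511) = -226/1511 ≈ -0.14957)
R(o) = √(1 + o)
U(d) = -3 + d + d² + √(1 + d) (U(d) = (√(1 + d) + (18 - 21)) + (d*d + d) = (√(1 + d) - 3) + (d² + d) = (-3 + √(1 + d)) + (d + d²) = -3 + d + d² + √(1 + d))
-U(O) = -(-3 - 226/1511 + (-226/1511)² + √(1 - 226/1511)) = -(-3 - 226/1511 + 51076/2283121 + √(1285/1511)) = -(-3 - 226/1511 + 51076/2283121 + √1941635/1511) = -(-7139773/2283121 + √1941635/1511) = 7139773/2283121 - √1941635/1511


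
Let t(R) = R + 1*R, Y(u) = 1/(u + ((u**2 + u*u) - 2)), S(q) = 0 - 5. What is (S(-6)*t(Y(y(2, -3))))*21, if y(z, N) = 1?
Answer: -210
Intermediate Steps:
S(q) = -5
Y(u) = 1/(-2 + u + 2*u**2) (Y(u) = 1/(u + ((u**2 + u**2) - 2)) = 1/(u + (2*u**2 - 2)) = 1/(u + (-2 + 2*u**2)) = 1/(-2 + u + 2*u**2))
t(R) = 2*R (t(R) = R + R = 2*R)
(S(-6)*t(Y(y(2, -3))))*21 = -10/(-2 + 1 + 2*1**2)*21 = -10/(-2 + 1 + 2*1)*21 = -10/(-2 + 1 + 2)*21 = -10/1*21 = -10*21 = -210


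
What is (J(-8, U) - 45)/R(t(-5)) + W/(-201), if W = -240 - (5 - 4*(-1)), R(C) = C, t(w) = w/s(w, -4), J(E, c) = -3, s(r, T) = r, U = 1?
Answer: -3133/67 ≈ -46.761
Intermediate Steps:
t(w) = 1 (t(w) = w/w = 1)
W = -249 (W = -240 - (5 + 4) = -240 - 1*9 = -240 - 9 = -249)
(J(-8, U) - 45)/R(t(-5)) + W/(-201) = (-3 - 45)/1 - 249/(-201) = -48*1 - 249*(-1/201) = -48 + 83/67 = -3133/67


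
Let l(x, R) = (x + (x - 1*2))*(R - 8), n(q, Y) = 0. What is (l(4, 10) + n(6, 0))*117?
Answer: 1404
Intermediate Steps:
l(x, R) = (-8 + R)*(-2 + 2*x) (l(x, R) = (x + (x - 2))*(-8 + R) = (x + (-2 + x))*(-8 + R) = (-2 + 2*x)*(-8 + R) = (-8 + R)*(-2 + 2*x))
(l(4, 10) + n(6, 0))*117 = ((16 - 16*4 - 2*10 + 2*10*4) + 0)*117 = ((16 - 64 - 20 + 80) + 0)*117 = (12 + 0)*117 = 12*117 = 1404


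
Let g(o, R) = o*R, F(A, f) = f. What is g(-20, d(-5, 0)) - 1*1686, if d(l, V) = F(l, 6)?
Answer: -1806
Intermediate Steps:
d(l, V) = 6
g(o, R) = R*o
g(-20, d(-5, 0)) - 1*1686 = 6*(-20) - 1*1686 = -120 - 1686 = -1806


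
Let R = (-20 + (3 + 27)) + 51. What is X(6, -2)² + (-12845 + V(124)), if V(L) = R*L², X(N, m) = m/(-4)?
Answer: 3700365/4 ≈ 9.2509e+5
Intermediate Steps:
R = 61 (R = (-20 + 30) + 51 = 10 + 51 = 61)
X(N, m) = -m/4 (X(N, m) = m*(-¼) = -m/4)
V(L) = 61*L²
X(6, -2)² + (-12845 + V(124)) = (-¼*(-2))² + (-12845 + 61*124²) = (½)² + (-12845 + 61*15376) = ¼ + (-12845 + 937936) = ¼ + 925091 = 3700365/4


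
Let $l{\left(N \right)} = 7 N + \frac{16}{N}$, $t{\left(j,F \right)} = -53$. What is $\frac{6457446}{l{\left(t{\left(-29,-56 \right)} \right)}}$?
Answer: $- \frac{342244638}{19679} \approx -17391.0$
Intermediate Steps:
$\frac{6457446}{l{\left(t{\left(-29,-56 \right)} \right)}} = \frac{6457446}{7 \left(-53\right) + \frac{16}{-53}} = \frac{6457446}{-371 + 16 \left(- \frac{1}{53}\right)} = \frac{6457446}{-371 - \frac{16}{53}} = \frac{6457446}{- \frac{19679}{53}} = 6457446 \left(- \frac{53}{19679}\right) = - \frac{342244638}{19679}$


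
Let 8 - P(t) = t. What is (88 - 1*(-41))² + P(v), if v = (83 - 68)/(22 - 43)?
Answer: 116548/7 ≈ 16650.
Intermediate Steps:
v = -5/7 (v = 15/(-21) = 15*(-1/21) = -5/7 ≈ -0.71429)
P(t) = 8 - t
(88 - 1*(-41))² + P(v) = (88 - 1*(-41))² + (8 - 1*(-5/7)) = (88 + 41)² + (8 + 5/7) = 129² + 61/7 = 16641 + 61/7 = 116548/7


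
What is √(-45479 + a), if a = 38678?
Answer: I*√6801 ≈ 82.468*I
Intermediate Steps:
√(-45479 + a) = √(-45479 + 38678) = √(-6801) = I*√6801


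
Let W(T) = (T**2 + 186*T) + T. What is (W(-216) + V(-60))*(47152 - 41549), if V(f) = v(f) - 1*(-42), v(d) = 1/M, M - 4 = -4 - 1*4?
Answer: 141324469/4 ≈ 3.5331e+7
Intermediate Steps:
M = -4 (M = 4 + (-4 - 1*4) = 4 + (-4 - 4) = 4 - 8 = -4)
v(d) = -1/4 (v(d) = 1/(-4) = 1*(-1/4) = -1/4)
V(f) = 167/4 (V(f) = -1/4 - 1*(-42) = -1/4 + 42 = 167/4)
W(T) = T**2 + 187*T
(W(-216) + V(-60))*(47152 - 41549) = (-216*(187 - 216) + 167/4)*(47152 - 41549) = (-216*(-29) + 167/4)*5603 = (6264 + 167/4)*5603 = (25223/4)*5603 = 141324469/4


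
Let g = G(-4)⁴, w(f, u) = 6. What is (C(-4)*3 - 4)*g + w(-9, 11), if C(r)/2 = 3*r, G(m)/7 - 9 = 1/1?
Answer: -1824759994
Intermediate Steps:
G(m) = 70 (G(m) = 63 + 7/1 = 63 + 7*1 = 63 + 7 = 70)
C(r) = 6*r (C(r) = 2*(3*r) = 6*r)
g = 24010000 (g = 70⁴ = 24010000)
(C(-4)*3 - 4)*g + w(-9, 11) = ((6*(-4))*3 - 4)*24010000 + 6 = (-24*3 - 4)*24010000 + 6 = (-72 - 4)*24010000 + 6 = -76*24010000 + 6 = -1824760000 + 6 = -1824759994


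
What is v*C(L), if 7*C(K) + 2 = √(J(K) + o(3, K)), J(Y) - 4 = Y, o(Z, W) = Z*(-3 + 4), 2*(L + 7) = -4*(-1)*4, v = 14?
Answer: -4 + 4*√2 ≈ 1.6569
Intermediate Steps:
L = 1 (L = -7 + (-4*(-1)*4)/2 = -7 + (4*4)/2 = -7 + (½)*16 = -7 + 8 = 1)
o(Z, W) = Z (o(Z, W) = Z*1 = Z)
J(Y) = 4 + Y
C(K) = -2/7 + √(7 + K)/7 (C(K) = -2/7 + √((4 + K) + 3)/7 = -2/7 + √(7 + K)/7)
v*C(L) = 14*(-2/7 + √(7 + 1)/7) = 14*(-2/7 + √8/7) = 14*(-2/7 + (2*√2)/7) = 14*(-2/7 + 2*√2/7) = -4 + 4*√2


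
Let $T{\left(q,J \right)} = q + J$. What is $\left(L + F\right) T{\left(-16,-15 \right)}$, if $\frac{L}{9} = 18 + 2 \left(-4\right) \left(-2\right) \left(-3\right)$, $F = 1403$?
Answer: $-35123$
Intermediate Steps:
$T{\left(q,J \right)} = J + q$
$L = -270$ ($L = 9 \left(18 + 2 \left(-4\right) \left(-2\right) \left(-3\right)\right) = 9 \left(18 + 2 \cdot 8 \left(-3\right)\right) = 9 \left(18 + 2 \left(-24\right)\right) = 9 \left(18 - 48\right) = 9 \left(-30\right) = -270$)
$\left(L + F\right) T{\left(-16,-15 \right)} = \left(-270 + 1403\right) \left(-15 - 16\right) = 1133 \left(-31\right) = -35123$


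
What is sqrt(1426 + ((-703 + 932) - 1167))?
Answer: 2*sqrt(122) ≈ 22.091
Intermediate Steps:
sqrt(1426 + ((-703 + 932) - 1167)) = sqrt(1426 + (229 - 1167)) = sqrt(1426 - 938) = sqrt(488) = 2*sqrt(122)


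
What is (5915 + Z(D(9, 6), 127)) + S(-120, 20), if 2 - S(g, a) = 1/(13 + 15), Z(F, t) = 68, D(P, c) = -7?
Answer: 167579/28 ≈ 5985.0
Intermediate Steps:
S(g, a) = 55/28 (S(g, a) = 2 - 1/(13 + 15) = 2 - 1/28 = 55/28)
(5915 + Z(D(9, 6), 127)) + S(-120, 20) = (5915 + 68) + 55/28 = 5983 + 55/28 = 167579/28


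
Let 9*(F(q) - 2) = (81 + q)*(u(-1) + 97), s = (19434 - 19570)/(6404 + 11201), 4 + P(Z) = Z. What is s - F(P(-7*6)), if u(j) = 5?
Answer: -21055988/52815 ≈ -398.67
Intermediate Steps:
P(Z) = -4 + Z
s = -136/17605 ≈ -0.0077251
F(q) = 920 + 34*q/3 (F(q) = 2 + ((81 + q)*(5 + 97))/9 = 2 + ((81 + q)*102)/9 = 2 + (8262 + 102*q)/9 = 2 + (918 + 34*q/3) = 920 + 34*q/3)
s - F(P(-7*6)) = -136/17605 - (920 + 34*(-4 - 7*6)/3) = -136/17605 - (920 + 34*(-4 - 42)/3) = -136/17605 - (920 + (34/3)*(-46)) = -136/17605 - (920 - 1564/3) = -136/17605 - 1*1196/3 = -136/17605 - 1196/3 = -21055988/52815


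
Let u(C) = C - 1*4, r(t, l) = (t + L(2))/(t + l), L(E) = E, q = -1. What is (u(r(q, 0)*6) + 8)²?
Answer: 4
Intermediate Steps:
r(t, l) = (2 + t)/(l + t) (r(t, l) = (t + 2)/(t + l) = (2 + t)/(l + t))
u(C) = -4 + C (u(C) = C - 4 = -4 + C)
(u(r(q, 0)*6) + 8)² = ((-4 + ((2 - 1)/(0 - 1))*6) + 8)² = ((-4 + (1/(-1))*6) + 8)² = ((-4 - 1*1*6) + 8)² = ((-4 - 1*6) + 8)² = ((-4 - 6) + 8)² = (-10 + 8)² = (-2)² = 4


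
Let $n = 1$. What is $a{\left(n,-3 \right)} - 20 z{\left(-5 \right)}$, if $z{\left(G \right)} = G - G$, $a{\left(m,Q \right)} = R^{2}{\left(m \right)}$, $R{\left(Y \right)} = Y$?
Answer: $1$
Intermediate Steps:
$a{\left(m,Q \right)} = m^{2}$
$z{\left(G \right)} = 0$
$a{\left(n,-3 \right)} - 20 z{\left(-5 \right)} = 1^{2} - 0 = 1 + 0 = 1$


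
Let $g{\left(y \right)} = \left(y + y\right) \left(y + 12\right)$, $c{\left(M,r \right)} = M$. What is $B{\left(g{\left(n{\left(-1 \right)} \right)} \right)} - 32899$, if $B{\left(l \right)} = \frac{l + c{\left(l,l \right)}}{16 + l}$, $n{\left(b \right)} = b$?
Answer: $- \frac{98675}{3} \approx -32892.0$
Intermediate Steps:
$g{\left(y \right)} = 2 y \left(12 + y\right)$
$B{\left(l \right)} = \frac{2 l}{16 + l}$ ($B{\left(l \right)} = \frac{l + l}{16 + l} = \frac{2 l}{16 + l}$)
$B{\left(g{\left(n{\left(-1 \right)} \right)} \right)} - 32899 = \frac{2 \cdot 2 \left(-1\right) \left(12 - 1\right)}{16 + 2 \left(-1\right) \left(12 - 1\right)} - 32899 = \frac{2 \cdot 2 \left(-1\right) 11}{16 + 2 \left(-1\right) 11} - 32899 = 2 \left(-22\right) \frac{1}{16 - 22} - 32899 = 2 \left(-22\right) \frac{1}{-6} - 32899 = 2 \left(-22\right) \left(- \frac{1}{6}\right) - 32899 = \frac{22}{3} - 32899 = - \frac{98675}{3}$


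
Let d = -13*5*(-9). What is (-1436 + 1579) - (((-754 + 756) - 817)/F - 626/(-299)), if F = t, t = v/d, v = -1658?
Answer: -72702527/495742 ≈ -146.65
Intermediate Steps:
d = 585 (d = -65*(-9) = 585)
t = -1658/585 ≈ -2.8342
F = -1658/585 ≈ -2.8342
(-1436 + 1579) - (((-754 + 756) - 817)/F - 626/(-299)) = (-1436 + 1579) - (((-754 + 756) - 817)/(-1658/585) - 626/(-299)) = 143 - ((2 - 817)*(-585/1658) - 626*(-1/299)) = 143 - (-815*(-585/1658) + 626/299) = 143 - (476775/1658 + 626/299) = 143 - 1*143593633/495742 = 143 - 143593633/495742 = -72702527/495742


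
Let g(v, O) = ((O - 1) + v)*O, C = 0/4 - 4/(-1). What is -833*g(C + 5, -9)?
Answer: -7497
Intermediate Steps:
C = 4 (C = 0*(¼) - 4*(-1) = 0 + 4 = 4)
g(v, O) = O*(-1 + O + v) (g(v, O) = ((-1 + O) + v)*O = (-1 + O + v)*O = O*(-1 + O + v))
-833*g(C + 5, -9) = -(-7497)*(-1 - 9 + (4 + 5)) = -(-7497)*(-1 - 9 + 9) = -(-7497)*(-1) = -833*9 = -7497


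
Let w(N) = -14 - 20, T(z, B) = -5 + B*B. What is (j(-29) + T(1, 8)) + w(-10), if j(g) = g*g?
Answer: 866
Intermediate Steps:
j(g) = g²
T(z, B) = -5 + B²
w(N) = -34
(j(-29) + T(1, 8)) + w(-10) = ((-29)² + (-5 + 8²)) - 34 = (841 + (-5 + 64)) - 34 = (841 + 59) - 34 = 900 - 34 = 866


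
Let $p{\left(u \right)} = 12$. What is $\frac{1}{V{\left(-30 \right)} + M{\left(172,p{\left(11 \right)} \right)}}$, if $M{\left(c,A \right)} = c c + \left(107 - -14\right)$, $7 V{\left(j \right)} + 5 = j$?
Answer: $\frac{1}{29700} \approx 3.367 \cdot 10^{-5}$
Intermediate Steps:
$V{\left(j \right)} = - \frac{5}{7} + \frac{j}{7}$
$M{\left(c,A \right)} = 121 + c^{2}$ ($M{\left(c,A \right)} = c^{2} + \left(107 + 14\right) = c^{2} + 121 = 121 + c^{2}$)
$\frac{1}{V{\left(-30 \right)} + M{\left(172,p{\left(11 \right)} \right)}} = \frac{1}{\left(- \frac{5}{7} + \frac{1}{7} \left(-30\right)\right) + \left(121 + 172^{2}\right)} = \frac{1}{\left(- \frac{5}{7} - \frac{30}{7}\right) + \left(121 + 29584\right)} = \frac{1}{-5 + 29705} = \frac{1}{29700}$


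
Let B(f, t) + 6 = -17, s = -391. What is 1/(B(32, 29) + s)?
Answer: -1/414 ≈ -0.0024155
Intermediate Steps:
B(f, t) = -23 (B(f, t) = -6 - 17 = -23)
1/(B(32, 29) + s) = 1/(-23 - 391) = 1/(-414) = -1/414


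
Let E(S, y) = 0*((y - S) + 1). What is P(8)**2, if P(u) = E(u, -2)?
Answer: 0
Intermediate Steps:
E(S, y) = 0 (E(S, y) = 0*(1 + y - S) = 0)
P(u) = 0
P(8)**2 = 0**2 = 0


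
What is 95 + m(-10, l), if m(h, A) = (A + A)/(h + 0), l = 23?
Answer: 452/5 ≈ 90.400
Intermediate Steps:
m(h, A) = 2*A/h (m(h, A) = (2*A)/h = 2*A/h)
95 + m(-10, l) = 95 + 2*23/(-10) = 95 + 2*23*(-1/10) = 95 - 23/5 = 452/5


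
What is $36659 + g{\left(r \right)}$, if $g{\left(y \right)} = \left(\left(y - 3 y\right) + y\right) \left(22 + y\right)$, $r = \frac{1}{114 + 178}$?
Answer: $\frac{3125686551}{85264} \approx 36659.0$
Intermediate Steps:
$r = \frac{1}{292} \approx 0.0034247$
$g{\left(y \right)} = - y \left(22 + y\right)$ ($g{\left(y \right)} = \left(- 2 y + y\right) \left(22 + y\right) = - y \left(22 + y\right)$)
$36659 + g{\left(r \right)} = 36659 - \frac{22 + \frac{1}{292}}{292} = 36659 - \frac{1}{292} \cdot \frac{6425}{292} = 36659 - \frac{6425}{85264} = \frac{3125686551}{85264}$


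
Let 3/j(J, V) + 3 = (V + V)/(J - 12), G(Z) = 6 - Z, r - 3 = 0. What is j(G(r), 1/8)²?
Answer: 11664/11881 ≈ 0.98174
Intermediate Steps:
r = 3 (r = 3 + 0 = 3)
j(J, V) = 3/(-3 + 2*V/(-12 + J)) (j(J, V) = 3/(-3 + (V + V)/(J - 12)) = 3/(-3 + (2*V)/(-12 + J)) = 3/(-3 + 2*V/(-12 + J)))
j(G(r), 1/8)² = (3*(-12 + (6 - 1*3))/(36 - 3*(6 - 1*3) + 2/8))² = (3*(-12 + (6 - 3))/(36 - 3*(6 - 3) + 2*(⅛)))² = (3*(-12 + 3)/(36 - 3*3 + ¼))² = (3*(-9)/(36 - 9 + ¼))² = (3*(-9)/(109/4))² = (3*(4/109)*(-9))² = (-108/109)² = 11664/11881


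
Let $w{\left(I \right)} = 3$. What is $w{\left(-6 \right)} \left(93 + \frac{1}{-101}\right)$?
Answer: $\frac{28176}{101} \approx 278.97$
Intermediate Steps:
$w{\left(-6 \right)} \left(93 + \frac{1}{-101}\right) = 3 \left(93 + \frac{1}{-101}\right) = 3 \left(93 - \frac{1}{101}\right) = 3 \cdot \frac{9392}{101} = \frac{28176}{101}$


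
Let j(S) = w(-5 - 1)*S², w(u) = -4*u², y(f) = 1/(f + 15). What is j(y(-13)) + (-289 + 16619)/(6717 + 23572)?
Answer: -1074074/30289 ≈ -35.461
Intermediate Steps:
y(f) = 1/(15 + f)
j(S) = -144*S² (j(S) = (-4*(-5 - 1)²)*S² = (-4*(-6)²)*S² = (-4*36)*S² = -144*S²)
j(y(-13)) + (-289 + 16619)/(6717 + 23572) = -144/(15 - 13)² + (-289 + 16619)/(6717 + 23572) = -144*(1/2)² + 16330/30289 = -144*(½)² + 16330*(1/30289) = -144*¼ + 16330/30289 = -36 + 16330/30289 = -1074074/30289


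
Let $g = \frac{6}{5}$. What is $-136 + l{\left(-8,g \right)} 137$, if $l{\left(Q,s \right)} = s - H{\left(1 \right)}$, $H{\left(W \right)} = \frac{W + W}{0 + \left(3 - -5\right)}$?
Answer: $- \frac{117}{20} \approx -5.85$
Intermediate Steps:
$g = \frac{6}{5}$ ($g = 6 \cdot \frac{1}{5} = \frac{6}{5} \approx 1.2$)
$H{\left(W \right)} = \frac{W}{4}$ ($H{\left(W \right)} = \frac{2 W}{0 + \left(3 + 5\right)} = \frac{2 W}{0 + 8} = \frac{2 W}{8} = 2 W \frac{1}{8} = \frac{W}{4}$)
$l{\left(Q,s \right)} = - \frac{1}{4} + s$ ($l{\left(Q,s \right)} = s - \frac{1}{4} \cdot 1 = s - \frac{1}{4} = - \frac{1}{4} + s$)
$-136 + l{\left(-8,g \right)} 137 = -136 + \left(- \frac{1}{4} + \frac{6}{5}\right) 137 = -136 + \frac{19}{20} \cdot 137 = -136 + \frac{2603}{20} = - \frac{117}{20}$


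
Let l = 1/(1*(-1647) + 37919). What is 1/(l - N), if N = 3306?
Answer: -36272/119915231 ≈ -0.00030248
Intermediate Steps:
l = 1/36272 (l = 1/(-1647 + 37919) = 1/36272 ≈ 2.7569e-5)
1/(l - N) = 1/(1/36272 - 1*3306) = 1/(1/36272 - 3306) = 1/(-119915231/36272) = -36272/119915231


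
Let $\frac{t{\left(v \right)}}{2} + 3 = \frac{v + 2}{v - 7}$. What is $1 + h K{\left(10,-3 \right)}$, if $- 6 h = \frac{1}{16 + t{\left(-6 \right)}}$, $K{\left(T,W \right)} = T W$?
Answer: $\frac{203}{138} \approx 1.471$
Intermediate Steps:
$t{\left(v \right)} = -6 + \frac{2 \left(2 + v\right)}{-7 + v}$ ($t{\left(v \right)} = -6 + 2 \frac{v + 2}{v - 7} = -6 + 2 \frac{2 + v}{-7 + v} = -6 + \frac{2 \left(2 + v\right)}{-7 + v}$)
$h = - \frac{13}{828}$ ($h = - \frac{1}{6 \left(16 + \frac{2 \left(23 - -12\right)}{-7 - 6}\right)} = - \frac{1}{6 \left(16 + \frac{2 \left(23 + 12\right)}{-13}\right)} = - \frac{1}{6 \left(16 + 2 \left(- \frac{1}{13}\right) 35\right)} = - \frac{1}{6 \left(16 - \frac{70}{13}\right)} = - \frac{1}{6 \cdot \frac{138}{13}} = \left(- \frac{1}{6}\right) \frac{13}{138} = - \frac{13}{828} \approx -0.0157$)
$1 + h K{\left(10,-3 \right)} = 1 - \frac{13 \cdot 10 \left(-3\right)}{828} = 1 - - \frac{65}{138} = 1 + \frac{65}{138} = \frac{203}{138}$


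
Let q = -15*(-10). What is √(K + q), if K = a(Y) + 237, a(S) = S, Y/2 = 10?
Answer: √407 ≈ 20.174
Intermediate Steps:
Y = 20 (Y = 2*10 = 20)
q = 150
K = 257 (K = 20 + 237 = 257)
√(K + q) = √(257 + 150) = √407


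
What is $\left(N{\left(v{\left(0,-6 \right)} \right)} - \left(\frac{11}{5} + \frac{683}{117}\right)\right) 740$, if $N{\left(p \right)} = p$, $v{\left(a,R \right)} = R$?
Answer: $- \frac{1215376}{117} \approx -10388.0$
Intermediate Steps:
$\left(N{\left(v{\left(0,-6 \right)} \right)} - \left(\frac{11}{5} + \frac{683}{117}\right)\right) 740 = \left(-6 - \left(\frac{11}{5} + \frac{683}{117}\right)\right) 740 = \left(-6 - \frac{4702}{585}\right) 740 = \left(- \frac{8212}{585}\right) 740 = - \frac{1215376}{117}$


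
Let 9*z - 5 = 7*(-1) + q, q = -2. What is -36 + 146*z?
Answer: -908/9 ≈ -100.89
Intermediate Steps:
z = -4/9 (z = 5/9 + (7*(-1) - 2)/9 = 5/9 + (-7 - 2)/9 = 5/9 + (⅑)*(-9) = 5/9 - 1 = -4/9 ≈ -0.44444)
-36 + 146*z = -36 + 146*(-4/9) = -36 - 584/9 = -908/9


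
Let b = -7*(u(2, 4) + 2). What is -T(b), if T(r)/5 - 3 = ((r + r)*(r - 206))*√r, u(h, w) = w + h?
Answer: -15 - 293440*I*√14 ≈ -15.0 - 1.098e+6*I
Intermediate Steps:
u(h, w) = h + w
b = -56 (b = -7*((2 + 4) + 2) = -7*(6 + 2) = -7*8 = -56)
T(r) = 15 + 10*r^(3/2)*(-206 + r) (T(r) = 15 + 5*(((r + r)*(r - 206))*√r) = 15 + 5*(((2*r)*(-206 + r))*√r) = 15 + 5*((2*r*(-206 + r))*√r) = 15 + 5*(2*r^(3/2)*(-206 + r)) = 15 + 10*r^(3/2)*(-206 + r))
-T(b) = -(15 - (-230720)*I*√14 + 10*(-56)^(5/2)) = -(15 - (-230720)*I*√14 + 10*(6272*I*√14)) = -(15 + 230720*I*√14 + 62720*I*√14) = -(15 + 293440*I*√14) = -15 - 293440*I*√14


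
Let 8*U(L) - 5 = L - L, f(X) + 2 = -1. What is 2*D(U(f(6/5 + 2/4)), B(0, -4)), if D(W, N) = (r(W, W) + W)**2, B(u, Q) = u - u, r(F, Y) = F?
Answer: 25/8 ≈ 3.1250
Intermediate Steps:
B(u, Q) = 0
f(X) = -3 (f(X) = -2 - 1 = -3)
U(L) = 5/8 (U(L) = 5/8 + (L - L)/8 = 5/8 + (1/8)*0 = 5/8 + 0 = 5/8)
D(W, N) = 4*W**2 (D(W, N) = (W + W)**2 = (2*W)**2 = 4*W**2)
2*D(U(f(6/5 + 2/4)), B(0, -4)) = 2*(4*(5/8)**2) = 2*(4*(25/64)) = 2*(25/16) = 25/8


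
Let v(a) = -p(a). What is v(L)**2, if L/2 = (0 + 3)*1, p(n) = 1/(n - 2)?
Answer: 1/16 ≈ 0.062500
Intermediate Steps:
p(n) = 1/(-2 + n)
L = 6 (L = 2*((0 + 3)*1) = 2*(3*1) = 2*3 = 6)
v(a) = -1/(-2 + a)
v(L)**2 = (-1/(-2 + 6))**2 = (-1/4)**2 = 1/16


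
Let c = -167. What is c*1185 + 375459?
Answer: 177564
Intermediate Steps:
c*1185 + 375459 = -167*1185 + 375459 = -197895 + 375459 = 177564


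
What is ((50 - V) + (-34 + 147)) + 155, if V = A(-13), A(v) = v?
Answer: 331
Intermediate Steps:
V = -13
((50 - V) + (-34 + 147)) + 155 = ((50 - 1*(-13)) + (-34 + 147)) + 155 = ((50 + 13) + 113) + 155 = (63 + 113) + 155 = 176 + 155 = 331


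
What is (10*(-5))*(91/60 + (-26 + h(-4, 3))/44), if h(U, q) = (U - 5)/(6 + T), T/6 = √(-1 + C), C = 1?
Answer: -535/12 ≈ -44.583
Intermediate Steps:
T = 0 (T = 6*√(-1 + 1) = 6*√0 = 6*0 = 0)
h(U, q) = -⅚ + U/6 (h(U, q) = (U - 5)/(6 + 0) = (-5 + U)/6 = (-5 + U)*(⅙) = -⅚ + U/6)
(10*(-5))*(91/60 + (-26 + h(-4, 3))/44) = (10*(-5))*(91/60 + (-26 + (-⅚ + (⅙)*(-4)))/44) = -50*(91*(1/60) + (-26 + (-⅚ - ⅔))*(1/44)) = -50*(91/60 + (-26 - 3/2)*(1/44)) = -50*(91/60 - 55/2*1/44) = -50*(91/60 - 5/8) = -50*107/120 = -535/12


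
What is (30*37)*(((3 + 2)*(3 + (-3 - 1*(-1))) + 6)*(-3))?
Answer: -36630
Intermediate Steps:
(30*37)*(((3 + 2)*(3 + (-3 - 1*(-1))) + 6)*(-3)) = 1110*((5*(3 + (-3 + 1)) + 6)*(-3)) = 1110*((5*(3 - 2) + 6)*(-3)) = 1110*((5*1 + 6)*(-3)) = 1110*((5 + 6)*(-3)) = 1110*(11*(-3)) = 1110*(-33) = -36630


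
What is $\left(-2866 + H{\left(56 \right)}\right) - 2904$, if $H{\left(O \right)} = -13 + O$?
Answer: $-5727$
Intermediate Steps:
$\left(-2866 + H{\left(56 \right)}\right) - 2904 = \left(-2866 + \left(-13 + 56\right)\right) - 2904 = \left(-2866 + 43\right) - 2904 = -2823 - 2904 = -5727$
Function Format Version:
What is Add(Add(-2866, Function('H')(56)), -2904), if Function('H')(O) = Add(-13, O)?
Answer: -5727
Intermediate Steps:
Add(Add(-2866, Function('H')(56)), -2904) = Add(Add(-2866, Add(-13, 56)), -2904) = Add(Add(-2866, 43), -2904) = Add(-2823, -2904) = -5727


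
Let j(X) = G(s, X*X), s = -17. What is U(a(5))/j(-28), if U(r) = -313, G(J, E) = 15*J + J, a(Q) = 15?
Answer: 313/272 ≈ 1.1507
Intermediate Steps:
G(J, E) = 16*J
j(X) = -272 (j(X) = 16*(-17) = -272)
U(a(5))/j(-28) = -313/(-272) = -313*(-1/272) = 313/272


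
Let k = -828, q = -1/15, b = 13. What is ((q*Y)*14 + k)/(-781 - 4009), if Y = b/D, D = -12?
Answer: 74429/431100 ≈ 0.17265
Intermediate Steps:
q = -1/15 (q = -1*1/15 = -1/15 ≈ -0.066667)
Y = -13/12 (Y = 13/(-12) = 13*(-1/12) = -13/12 ≈ -1.0833)
((q*Y)*14 + k)/(-781 - 4009) = (-1/15*(-13/12)*14 - 828)/(-781 - 4009) = ((13/180)*14 - 828)/(-4790) = (91/90 - 828)*(-1/4790) = -74429/90*(-1/4790) = 74429/431100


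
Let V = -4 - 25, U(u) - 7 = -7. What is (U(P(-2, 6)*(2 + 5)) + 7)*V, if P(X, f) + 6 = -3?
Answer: -203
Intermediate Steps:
P(X, f) = -9 (P(X, f) = -6 - 3 = -9)
U(u) = 0 (U(u) = 7 - 7 = 0)
V = -29
(U(P(-2, 6)*(2 + 5)) + 7)*V = (0 + 7)*(-29) = 7*(-29) = -203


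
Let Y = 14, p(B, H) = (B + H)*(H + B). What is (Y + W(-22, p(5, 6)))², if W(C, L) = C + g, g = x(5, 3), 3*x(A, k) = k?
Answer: 49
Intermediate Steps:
x(A, k) = k/3
p(B, H) = (B + H)² (p(B, H) = (B + H)*(B + H) = (B + H)²)
g = 1 (g = (⅓)*3 = 1)
W(C, L) = 1 + C (W(C, L) = C + 1 = 1 + C)
(Y + W(-22, p(5, 6)))² = (14 + (1 - 22))² = (14 - 21)² = (-7)² = 49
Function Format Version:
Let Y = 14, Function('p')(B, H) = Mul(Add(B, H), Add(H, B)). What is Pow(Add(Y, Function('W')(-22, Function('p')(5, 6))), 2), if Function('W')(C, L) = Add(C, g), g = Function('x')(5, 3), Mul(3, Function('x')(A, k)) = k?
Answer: 49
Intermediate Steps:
Function('x')(A, k) = Mul(Rational(1, 3), k)
Function('p')(B, H) = Pow(Add(B, H), 2) (Function('p')(B, H) = Mul(Add(B, H), Add(B, H)) = Pow(Add(B, H), 2))
g = 1 (g = Mul(Rational(1, 3), 3) = 1)
Function('W')(C, L) = Add(1, C) (Function('W')(C, L) = Add(C, 1) = Add(1, C))
Pow(Add(Y, Function('W')(-22, Function('p')(5, 6))), 2) = Pow(Add(14, Add(1, -22)), 2) = Pow(Add(14, -21), 2) = Pow(-7, 2) = 49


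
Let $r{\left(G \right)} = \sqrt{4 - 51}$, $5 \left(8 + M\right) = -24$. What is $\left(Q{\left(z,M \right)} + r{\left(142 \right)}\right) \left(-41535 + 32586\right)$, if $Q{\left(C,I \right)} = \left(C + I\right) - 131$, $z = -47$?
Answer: $\frac{8537346}{5} - 8949 i \sqrt{47} \approx 1.7075 \cdot 10^{6} - 61351.0 i$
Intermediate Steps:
$M = - \frac{64}{5}$ ($M = -8 + \frac{1}{5} \left(-24\right) = -8 - \frac{24}{5} = - \frac{64}{5} \approx -12.8$)
$r{\left(G \right)} = i \sqrt{47}$ ($r{\left(G \right)} = \sqrt{-47} = i \sqrt{47}$)
$Q{\left(C,I \right)} = -131 + C + I$
$\left(Q{\left(z,M \right)} + r{\left(142 \right)}\right) \left(-41535 + 32586\right) = \left(\left(-131 - 47 - \frac{64}{5}\right) + i \sqrt{47}\right) \left(-41535 + 32586\right) = \left(- \frac{954}{5} + i \sqrt{47}\right) \left(-8949\right) = \frac{8537346}{5} - 8949 i \sqrt{47}$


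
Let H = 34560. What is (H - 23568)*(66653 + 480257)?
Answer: 6011634720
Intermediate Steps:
(H - 23568)*(66653 + 480257) = (34560 - 23568)*(66653 + 480257) = 10992*546910 = 6011634720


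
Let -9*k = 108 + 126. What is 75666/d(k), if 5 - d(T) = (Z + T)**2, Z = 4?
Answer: -75666/479 ≈ -157.97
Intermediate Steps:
k = -26 (k = -(108 + 126)/9 = -1/9*234 = -26)
d(T) = 5 - (4 + T)**2
75666/d(k) = 75666/(5 - (4 - 26)**2) = 75666/(5 - 1*(-22)**2) = 75666/(5 - 1*484) = 75666/(5 - 484) = 75666/(-479) = 75666*(-1/479) = -75666/479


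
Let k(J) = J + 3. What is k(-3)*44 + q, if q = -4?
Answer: -4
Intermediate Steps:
k(J) = 3 + J
k(-3)*44 + q = (3 - 3)*44 - 4 = 0*44 - 4 = 0 - 4 = -4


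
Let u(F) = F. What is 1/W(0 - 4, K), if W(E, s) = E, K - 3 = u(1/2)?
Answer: -¼ ≈ -0.25000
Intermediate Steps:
K = 7/2 (K = 3 + 1/2 = 3 + ½ = 7/2 ≈ 3.5000)
1/W(0 - 4, K) = 1/(0 - 4) = 1/(-4) = -¼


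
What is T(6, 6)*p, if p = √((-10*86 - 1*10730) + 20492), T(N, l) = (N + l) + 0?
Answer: 12*√8902 ≈ 1132.2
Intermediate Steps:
T(N, l) = N + l
p = √8902 (p = √((-860 - 10730) + 20492) = √(-11590 + 20492) = √8902 ≈ 94.350)
T(6, 6)*p = (6 + 6)*√8902 = 12*√8902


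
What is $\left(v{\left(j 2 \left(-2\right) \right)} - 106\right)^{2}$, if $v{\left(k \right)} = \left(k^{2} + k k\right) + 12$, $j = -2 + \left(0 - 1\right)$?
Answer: $37636$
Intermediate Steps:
$j = -3$ ($j = -2 - 1 = -3$)
$v{\left(k \right)} = 12 + 2 k^{2}$ ($v{\left(k \right)} = \left(k^{2} + k^{2}\right) + 12 = 2 k^{2} + 12 = 12 + 2 k^{2}$)
$\left(v{\left(j 2 \left(-2\right) \right)} - 106\right)^{2} = \left(\left(12 + 2 \left(\left(-3\right) 2 \left(-2\right)\right)^{2}\right) - 106\right)^{2} = \left(\left(12 + 2 \left(\left(-6\right) \left(-2\right)\right)^{2}\right) - 106\right)^{2} = \left(\left(12 + 2 \cdot 12^{2}\right) - 106\right)^{2} = \left(\left(12 + 2 \cdot 144\right) - 106\right)^{2} = \left(\left(12 + 288\right) - 106\right)^{2} = \left(300 - 106\right)^{2} = 194^{2} = 37636$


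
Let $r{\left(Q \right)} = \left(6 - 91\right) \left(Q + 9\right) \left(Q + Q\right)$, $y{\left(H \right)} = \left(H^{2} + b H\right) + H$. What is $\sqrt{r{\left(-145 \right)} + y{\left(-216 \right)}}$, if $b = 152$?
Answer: $2 i \sqrt{834698} \approx 1827.2 i$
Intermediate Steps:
$y{\left(H \right)} = H^{2} + 153 H$ ($y{\left(H \right)} = \left(H^{2} + 152 H\right) + H = H^{2} + 153 H$)
$r{\left(Q \right)} = 2 Q \left(-765 - 85 Q\right)$ ($r{\left(Q \right)} = - 85 \left(9 + Q\right) 2 Q = \left(-765 - 85 Q\right) 2 Q = 2 Q \left(-765 - 85 Q\right)$)
$\sqrt{r{\left(-145 \right)} + y{\left(-216 \right)}} = \sqrt{\left(-170\right) \left(-145\right) \left(9 - 145\right) - 216 \left(153 - 216\right)} = \sqrt{\left(-170\right) \left(-145\right) \left(-136\right) - -13608} = \sqrt{-3352400 + 13608} = \sqrt{-3338792} = 2 i \sqrt{834698}$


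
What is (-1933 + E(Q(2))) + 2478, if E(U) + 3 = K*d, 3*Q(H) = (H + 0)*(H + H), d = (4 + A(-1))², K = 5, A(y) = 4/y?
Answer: 542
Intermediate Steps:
d = 0 (d = (4 + 4/(-1))² = (4 + 4*(-1))² = (4 - 4)² = 0² = 0)
Q(H) = 2*H²/3 (Q(H) = ((H + 0)*(H + H))/3 = (H*(2*H))/3 = (2*H²)/3 = 2*H²/3)
E(U) = -3 (E(U) = -3 + 5*0 = -3 + 0 = -3)
(-1933 + E(Q(2))) + 2478 = (-1933 - 3) + 2478 = -1936 + 2478 = 542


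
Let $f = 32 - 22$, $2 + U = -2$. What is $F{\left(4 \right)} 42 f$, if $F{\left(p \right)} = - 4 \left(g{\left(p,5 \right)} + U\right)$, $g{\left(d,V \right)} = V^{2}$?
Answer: $-35280$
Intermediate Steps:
$U = -4$ ($U = -2 - 2 = -4$)
$F{\left(p \right)} = -84$ ($F{\left(p \right)} = - 4 \left(5^{2} - 4\right) = - 4 \left(25 - 4\right) = \left(-4\right) 21 = -84$)
$f = 10$ ($f = 32 - 22 = 10$)
$F{\left(4 \right)} 42 f = \left(-84\right) 42 \cdot 10 = \left(-3528\right) 10 = -35280$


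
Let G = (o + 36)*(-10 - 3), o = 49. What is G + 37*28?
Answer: -69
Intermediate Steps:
G = -1105 (G = (49 + 36)*(-10 - 3) = 85*(-13) = -1105)
G + 37*28 = -1105 + 37*28 = -1105 + 1036 = -69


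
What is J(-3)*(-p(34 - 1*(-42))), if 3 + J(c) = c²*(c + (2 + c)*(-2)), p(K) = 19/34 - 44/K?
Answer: -78/323 ≈ -0.24149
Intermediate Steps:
p(K) = 19/34 - 44/K (p(K) = 19*(1/34) - 44/K = 19/34 - 44/K)
J(c) = -3 + c²*(-4 - c) (J(c) = -3 + c²*(c + (2 + c)*(-2)) = -3 + c²*(c + (-4 - 2*c)) = -3 + c²*(-4 - c))
J(-3)*(-p(34 - 1*(-42))) = (-3 - 1*(-3)³ - 4*(-3)²)*(-(19/34 - 44/(34 - 1*(-42)))) = (-3 - 1*(-27) - 4*9)*(-(19/34 - 44/(34 + 42))) = (-3 + 27 - 36)*(-(19/34 - 44/76)) = -(-12)*(19/34 - 44*1/76) = -(-12)*(19/34 - 11/19) = -(-12)*(-13)/646 = -12*13/646 = -78/323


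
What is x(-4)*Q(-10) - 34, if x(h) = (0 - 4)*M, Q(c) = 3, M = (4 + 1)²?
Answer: -334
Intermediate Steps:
M = 25 (M = 5² = 25)
x(h) = -100 (x(h) = (0 - 4)*25 = -4*25 = -100)
x(-4)*Q(-10) - 34 = -100*3 - 34 = -300 - 34 = -334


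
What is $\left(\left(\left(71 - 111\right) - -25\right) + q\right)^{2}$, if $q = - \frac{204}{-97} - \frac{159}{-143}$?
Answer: $\frac{26722440900}{192404641} \approx 138.89$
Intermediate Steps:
$q = \frac{44595}{13871}$ ($q = \left(-204\right) \left(- \frac{1}{97}\right) - - \frac{159}{143} = \frac{204}{97} + \frac{159}{143} = \frac{44595}{13871} \approx 3.215$)
$\left(\left(\left(71 - 111\right) - -25\right) + q\right)^{2} = \left(\left(\left(71 - 111\right) - -25\right) + \frac{44595}{13871}\right)^{2} = \left(\left(-40 + 25\right) + \frac{44595}{13871}\right)^{2} = \left(-15 + \frac{44595}{13871}\right)^{2} = \left(- \frac{163470}{13871}\right)^{2} = \frac{26722440900}{192404641}$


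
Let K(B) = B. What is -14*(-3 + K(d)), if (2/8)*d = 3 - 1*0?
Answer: -126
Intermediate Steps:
d = 12 (d = 4*(3 - 1*0) = 4*(3 + 0) = 4*3 = 12)
-14*(-3 + K(d)) = -14*(-3 + 12) = -14*9 = -126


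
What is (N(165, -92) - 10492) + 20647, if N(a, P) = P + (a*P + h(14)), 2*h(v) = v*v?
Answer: -5019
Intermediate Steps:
h(v) = v²/2 (h(v) = (v*v)/2 = v²/2)
N(a, P) = 98 + P + P*a (N(a, P) = P + (a*P + (½)*14²) = P + (P*a + (½)*196) = P + (P*a + 98) = P + (98 + P*a) = 98 + P + P*a)
(N(165, -92) - 10492) + 20647 = ((98 - 92 - 92*165) - 10492) + 20647 = ((98 - 92 - 15180) - 10492) + 20647 = (-15174 - 10492) + 20647 = -25666 + 20647 = -5019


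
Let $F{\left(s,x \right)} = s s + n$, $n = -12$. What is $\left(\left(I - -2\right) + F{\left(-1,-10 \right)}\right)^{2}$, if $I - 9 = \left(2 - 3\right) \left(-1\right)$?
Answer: $1$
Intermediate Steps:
$F{\left(s,x \right)} = -12 + s^{2}$ ($F{\left(s,x \right)} = s s - 12 = s^{2} - 12 = -12 + s^{2}$)
$I = 10$ ($I = 9 + \left(2 - 3\right) \left(-1\right) = 9 - -1 = 9 + 1 = 10$)
$\left(\left(I - -2\right) + F{\left(-1,-10 \right)}\right)^{2} = \left(\left(10 - -2\right) - \left(12 - \left(-1\right)^{2}\right)\right)^{2} = \left(\left(10 + 2\right) + \left(-12 + 1\right)\right)^{2} = \left(12 - 11\right)^{2} = 1^{2} = 1$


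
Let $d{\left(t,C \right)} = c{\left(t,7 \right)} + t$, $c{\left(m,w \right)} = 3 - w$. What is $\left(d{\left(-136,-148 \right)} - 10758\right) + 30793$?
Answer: $19895$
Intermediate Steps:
$d{\left(t,C \right)} = -4 + t$ ($d{\left(t,C \right)} = \left(3 - 7\right) + t = -4 + t$)
$\left(d{\left(-136,-148 \right)} - 10758\right) + 30793 = \left(\left(-4 - 136\right) - 10758\right) + 30793 = \left(-140 - 10758\right) + 30793 = -10898 + 30793 = 19895$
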